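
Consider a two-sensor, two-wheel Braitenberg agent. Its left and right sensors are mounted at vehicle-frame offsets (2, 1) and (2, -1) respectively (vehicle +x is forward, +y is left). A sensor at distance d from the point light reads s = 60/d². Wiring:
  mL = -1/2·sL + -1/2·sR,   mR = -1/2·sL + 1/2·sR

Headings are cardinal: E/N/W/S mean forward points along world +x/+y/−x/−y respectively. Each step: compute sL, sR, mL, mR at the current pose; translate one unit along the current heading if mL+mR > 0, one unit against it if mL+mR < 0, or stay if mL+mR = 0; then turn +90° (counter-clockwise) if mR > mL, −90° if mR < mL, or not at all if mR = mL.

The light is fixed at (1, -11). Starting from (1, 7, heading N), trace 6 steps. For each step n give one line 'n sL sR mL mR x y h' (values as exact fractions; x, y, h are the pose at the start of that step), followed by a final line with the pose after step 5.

0 60/401 60/401 -60/401 0 1 7 N
1 3/13 15/82 -441/2132 -51/2132 1 6 W
2 60/229 4/15 -908/3435 8/3435 2 6 S
3 6/37 30/149 -1002/5513 108/5513 2 7 E
4 60/401 60/401 -60/401 0 1 7 N
5 3/13 15/82 -441/2132 -51/2132 1 6 W
final 2 6 S

n=0: pose=(1,7,N); sL=60/401, sR=60/401; mL=-60/401, mR=0; mL+mR=-60/401 → advance -1; mR−mL=60/401 → turn +1·90°
n=1: pose=(1,6,W); sL=3/13, sR=15/82; mL=-441/2132, mR=-51/2132; mL+mR=-3/13 → advance -1; mR−mL=15/82 → turn +1·90°
n=2: pose=(2,6,S); sL=60/229, sR=4/15; mL=-908/3435, mR=8/3435; mL+mR=-60/229 → advance -1; mR−mL=4/15 → turn +1·90°
n=3: pose=(2,7,E); sL=6/37, sR=30/149; mL=-1002/5513, mR=108/5513; mL+mR=-6/37 → advance -1; mR−mL=30/149 → turn +1·90°
n=4: pose=(1,7,N); sL=60/401, sR=60/401; mL=-60/401, mR=0; mL+mR=-60/401 → advance -1; mR−mL=60/401 → turn +1·90°
n=5: pose=(1,6,W); sL=3/13, sR=15/82; mL=-441/2132, mR=-51/2132; mL+mR=-3/13 → advance -1; mR−mL=15/82 → turn +1·90°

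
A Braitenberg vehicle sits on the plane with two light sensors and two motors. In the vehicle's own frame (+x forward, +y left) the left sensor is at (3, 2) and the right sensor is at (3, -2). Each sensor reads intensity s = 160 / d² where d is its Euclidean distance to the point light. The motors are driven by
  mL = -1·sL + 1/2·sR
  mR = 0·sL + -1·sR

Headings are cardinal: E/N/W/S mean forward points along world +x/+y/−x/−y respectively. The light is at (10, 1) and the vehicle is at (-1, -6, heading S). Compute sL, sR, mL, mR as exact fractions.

160/181 160/269 -28560/48689 -160/269

left sensor world pos  = (1, -9); dL² = 181
right sensor world pos = (-3, -9); dR² = 269
sL = 160/181 = 160/181
sR = 160/269 = 160/269
mL = -1·sL + 1/2·sR = -28560/48689
mR = 0·sL + -1·sR = -160/269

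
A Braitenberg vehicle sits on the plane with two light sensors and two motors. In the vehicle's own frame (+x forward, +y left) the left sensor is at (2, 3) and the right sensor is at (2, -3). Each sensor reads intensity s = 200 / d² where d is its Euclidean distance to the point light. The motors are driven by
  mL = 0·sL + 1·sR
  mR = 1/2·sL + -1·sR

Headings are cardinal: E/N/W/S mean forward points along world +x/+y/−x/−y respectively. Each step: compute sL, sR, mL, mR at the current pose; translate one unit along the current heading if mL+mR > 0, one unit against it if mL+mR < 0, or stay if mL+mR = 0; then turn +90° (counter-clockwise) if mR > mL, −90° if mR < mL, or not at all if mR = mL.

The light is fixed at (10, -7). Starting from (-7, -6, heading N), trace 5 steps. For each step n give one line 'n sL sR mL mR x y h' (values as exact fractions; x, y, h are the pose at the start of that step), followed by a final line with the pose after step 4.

n=0: pose=(-7,-6,N); sL=200/409, sR=40/41; mL=40/41, mR=-12260/16769; mL+mR=100/409 → advance +1; mR−mL=-28620/16769 → turn -1·90°
n=1: pose=(-7,-5,E); sL=4/5, sR=100/113; mL=100/113, mR=-274/565; mL+mR=2/5 → advance +1; mR−mL=-774/565 → turn -1·90°
n=2: pose=(-6,-5,S); sL=200/169, sR=200/361; mL=200/361, mR=2300/61009; mL+mR=100/169 → advance +1; mR−mL=-31500/61009 → turn -1·90°
n=3: pose=(-6,-6,W); sL=25/41, sR=10/17; mL=10/17, mR=-395/1394; mL+mR=25/82 → advance +1; mR−mL=-1215/1394 → turn -1·90°
n=4: pose=(-7,-6,N); sL=200/409, sR=40/41; mL=40/41, mR=-12260/16769; mL+mR=100/409 → advance +1; mR−mL=-28620/16769 → turn -1·90°

0 200/409 40/41 40/41 -12260/16769 -7 -6 N
1 4/5 100/113 100/113 -274/565 -7 -5 E
2 200/169 200/361 200/361 2300/61009 -6 -5 S
3 25/41 10/17 10/17 -395/1394 -6 -6 W
4 200/409 40/41 40/41 -12260/16769 -7 -6 N
final -7 -5 E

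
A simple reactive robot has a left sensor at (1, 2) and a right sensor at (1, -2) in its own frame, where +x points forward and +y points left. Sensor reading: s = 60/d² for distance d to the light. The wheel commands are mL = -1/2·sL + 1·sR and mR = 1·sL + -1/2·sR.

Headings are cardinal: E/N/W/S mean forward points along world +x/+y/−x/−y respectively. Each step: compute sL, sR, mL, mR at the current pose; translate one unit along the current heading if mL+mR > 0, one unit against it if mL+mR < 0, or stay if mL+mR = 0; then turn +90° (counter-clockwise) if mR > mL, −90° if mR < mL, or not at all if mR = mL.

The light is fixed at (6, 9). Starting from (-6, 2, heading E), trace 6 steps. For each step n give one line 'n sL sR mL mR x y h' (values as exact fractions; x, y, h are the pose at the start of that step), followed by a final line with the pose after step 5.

n=0: pose=(-6,2,E); sL=30/73, sR=30/101; mL=675/7373, mR=1935/7373; mL+mR=2610/7373 → advance +1; mR−mL=1260/7373 → turn +1·90°
n=1: pose=(-5,2,N); sL=12/41, sR=20/39; mL=586/1599, mR=58/1599; mL+mR=644/1599 → advance +1; mR−mL=-176/533 → turn -1·90°
n=2: pose=(-5,3,E); sL=15/29, sR=15/41; mL=255/2378, mR=795/2378; mL+mR=525/1189 → advance +1; mR−mL=270/1189 → turn +1·90°
n=3: pose=(-4,3,N); sL=60/169, sR=60/89; mL=7470/15041, mR=270/15041; mL+mR=7740/15041 → advance +1; mR−mL=-7200/15041 → turn -1·90°
n=4: pose=(-4,4,E); sL=2/3, sR=6/13; mL=5/39, mR=17/39; mL+mR=22/39 → advance +1; mR−mL=4/13 → turn +1·90°
n=5: pose=(-3,4,N); sL=60/137, sR=12/13; mL=1254/1781, mR=-42/1781; mL+mR=1212/1781 → advance +1; mR−mL=-1296/1781 → turn -1·90°

0 30/73 30/101 675/7373 1935/7373 -6 2 E
1 12/41 20/39 586/1599 58/1599 -5 2 N
2 15/29 15/41 255/2378 795/2378 -5 3 E
3 60/169 60/89 7470/15041 270/15041 -4 3 N
4 2/3 6/13 5/39 17/39 -4 4 E
5 60/137 12/13 1254/1781 -42/1781 -3 4 N
final -3 5 E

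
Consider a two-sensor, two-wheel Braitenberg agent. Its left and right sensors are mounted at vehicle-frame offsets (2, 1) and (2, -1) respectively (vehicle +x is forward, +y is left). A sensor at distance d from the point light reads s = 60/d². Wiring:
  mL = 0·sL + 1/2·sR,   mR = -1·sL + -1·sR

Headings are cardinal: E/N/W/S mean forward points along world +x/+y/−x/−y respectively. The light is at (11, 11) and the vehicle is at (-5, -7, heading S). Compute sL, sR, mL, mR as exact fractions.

left sensor world pos  = (-4, -9); dL² = 625
right sensor world pos = (-6, -9); dR² = 689
sL = 60/625 = 12/125
sR = 60/689 = 60/689
mL = 0·sL + 1/2·sR = 30/689
mR = -1·sL + -1·sR = -15768/86125

12/125 60/689 30/689 -15768/86125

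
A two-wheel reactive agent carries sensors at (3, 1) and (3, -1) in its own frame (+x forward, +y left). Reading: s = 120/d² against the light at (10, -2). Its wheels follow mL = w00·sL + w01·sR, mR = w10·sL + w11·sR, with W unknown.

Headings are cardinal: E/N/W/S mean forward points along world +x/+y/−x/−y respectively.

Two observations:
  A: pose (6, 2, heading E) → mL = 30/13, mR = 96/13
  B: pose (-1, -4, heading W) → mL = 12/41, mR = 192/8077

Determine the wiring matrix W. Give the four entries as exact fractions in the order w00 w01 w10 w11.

obs A: pose=(6,2,E) → sL=60/13, sR=12, mL=30/13, mR=96/13
obs B: pose=(-1,-4,W) → sL=24/41, sR=120/197, mL=12/41, mR=192/8077
sensor matrix S = [[60/13, 12], [24/41, 120/197]]; det S = -442368/105001
solve [mL_A; mL_B] = S·[w00; w01] and [mR_A; mR_B] = S·[w10; w11]:
  w00 = 1/2, w01 = 0, w10 = -1, w11 = 1

1/2 0 -1 1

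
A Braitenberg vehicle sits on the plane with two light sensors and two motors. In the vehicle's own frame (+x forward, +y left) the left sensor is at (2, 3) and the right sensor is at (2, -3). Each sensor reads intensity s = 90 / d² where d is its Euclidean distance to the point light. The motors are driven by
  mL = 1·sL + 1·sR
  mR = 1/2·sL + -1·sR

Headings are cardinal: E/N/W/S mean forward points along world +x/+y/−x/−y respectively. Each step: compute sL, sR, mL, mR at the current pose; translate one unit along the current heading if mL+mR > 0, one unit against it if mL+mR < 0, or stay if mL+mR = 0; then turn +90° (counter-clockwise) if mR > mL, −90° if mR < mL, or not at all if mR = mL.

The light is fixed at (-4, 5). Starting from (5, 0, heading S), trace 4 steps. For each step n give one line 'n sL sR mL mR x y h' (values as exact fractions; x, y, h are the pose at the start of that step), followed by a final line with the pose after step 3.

0 90/193 18/17 5004/3281 -2709/3281 5 0 S
1 9/13 45/29 846/377 -909/754 5 -1 W
2 90/41 90/137 16020/5617 2475/5617 4 -1 N
3 45/52 45/82 3015/2132 -495/4264 4 0 E
final 5 0 S

n=0: pose=(5,0,S); sL=90/193, sR=18/17; mL=5004/3281, mR=-2709/3281; mL+mR=135/193 → advance +1; mR−mL=-7713/3281 → turn -1·90°
n=1: pose=(5,-1,W); sL=9/13, sR=45/29; mL=846/377, mR=-909/754; mL+mR=27/26 → advance +1; mR−mL=-2601/754 → turn -1·90°
n=2: pose=(4,-1,N); sL=90/41, sR=90/137; mL=16020/5617, mR=2475/5617; mL+mR=135/41 → advance +1; mR−mL=-13545/5617 → turn -1·90°
n=3: pose=(4,0,E); sL=45/52, sR=45/82; mL=3015/2132, mR=-495/4264; mL+mR=135/104 → advance +1; mR−mL=-6525/4264 → turn -1·90°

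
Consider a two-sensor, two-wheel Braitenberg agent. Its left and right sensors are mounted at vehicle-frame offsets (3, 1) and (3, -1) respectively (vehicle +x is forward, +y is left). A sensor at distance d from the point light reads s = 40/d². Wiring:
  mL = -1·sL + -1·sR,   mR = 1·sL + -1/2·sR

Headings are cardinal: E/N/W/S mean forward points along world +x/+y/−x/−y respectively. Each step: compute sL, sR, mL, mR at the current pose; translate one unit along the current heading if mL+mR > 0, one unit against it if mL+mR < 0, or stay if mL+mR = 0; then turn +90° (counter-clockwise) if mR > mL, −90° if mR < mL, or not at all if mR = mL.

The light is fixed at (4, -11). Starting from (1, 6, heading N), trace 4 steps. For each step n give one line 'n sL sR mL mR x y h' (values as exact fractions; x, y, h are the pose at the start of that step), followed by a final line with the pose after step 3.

n=0: pose=(1,6,N); sL=5/52, sR=10/101; mL=-1025/5252, mR=245/5252; mL+mR=-15/101 → advance -1; mR−mL=635/2626 → turn +1·90°
n=1: pose=(1,5,W); sL=40/261, sR=8/65; mL=-4688/16965, mR=1556/16965; mL+mR=-12/65 → advance -1; mR−mL=6244/16965 → turn +1·90°
n=2: pose=(2,5,S); sL=4/17, sR=20/89; mL=-696/1513, mR=186/1513; mL+mR=-30/89 → advance -1; mR−mL=882/1513 → turn +1·90°
n=3: pose=(2,6,E); sL=8/65, sR=40/257; mL=-4656/16705, mR=756/16705; mL+mR=-60/257 → advance -1; mR−mL=5412/16705 → turn +1·90°

0 5/52 10/101 -1025/5252 245/5252 1 6 N
1 40/261 8/65 -4688/16965 1556/16965 1 5 W
2 4/17 20/89 -696/1513 186/1513 2 5 S
3 8/65 40/257 -4656/16705 756/16705 2 6 E
final 1 6 N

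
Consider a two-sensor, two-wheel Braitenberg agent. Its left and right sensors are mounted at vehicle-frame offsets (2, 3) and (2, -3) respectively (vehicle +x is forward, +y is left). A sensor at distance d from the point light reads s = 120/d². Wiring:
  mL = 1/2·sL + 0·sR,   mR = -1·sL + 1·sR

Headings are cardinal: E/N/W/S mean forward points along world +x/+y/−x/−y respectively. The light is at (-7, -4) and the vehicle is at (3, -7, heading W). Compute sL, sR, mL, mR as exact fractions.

left sensor world pos  = (1, -10); dL² = 100
right sensor world pos = (1, -4); dR² = 64
sL = 120/100 = 6/5
sR = 120/64 = 15/8
mL = 1/2·sL + 0·sR = 3/5
mR = -1·sL + 1·sR = 27/40

6/5 15/8 3/5 27/40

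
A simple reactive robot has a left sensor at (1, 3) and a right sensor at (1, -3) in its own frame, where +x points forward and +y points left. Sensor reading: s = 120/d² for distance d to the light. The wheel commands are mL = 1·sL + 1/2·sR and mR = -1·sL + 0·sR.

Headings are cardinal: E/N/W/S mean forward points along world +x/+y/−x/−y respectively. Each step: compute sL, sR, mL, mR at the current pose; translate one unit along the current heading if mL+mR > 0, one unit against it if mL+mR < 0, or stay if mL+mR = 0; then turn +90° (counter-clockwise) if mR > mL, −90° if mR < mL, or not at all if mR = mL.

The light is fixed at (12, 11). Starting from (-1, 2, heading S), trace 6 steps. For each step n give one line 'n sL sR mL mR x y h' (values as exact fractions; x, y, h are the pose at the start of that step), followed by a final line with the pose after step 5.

n=0: pose=(-1,2,S); sL=3/5, sR=30/89; mL=342/445, mR=-3/5; mL+mR=15/89 → advance +1; mR−mL=-609/445 → turn -1·90°
n=1: pose=(-1,1,W); sL=24/73, sR=24/49; mL=2052/3577, mR=-24/73; mL+mR=12/49 → advance +1; mR−mL=-3228/3577 → turn -1·90°
n=2: pose=(-2,1,N); sL=12/37, sR=60/101; mL=2322/3737, mR=-12/37; mL+mR=30/101 → advance +1; mR−mL=-3534/3737 → turn -1·90°
n=3: pose=(-2,2,E); sL=24/41, sR=120/313; mL=9972/12833, mR=-24/41; mL+mR=60/313 → advance +1; mR−mL=-17484/12833 → turn -1·90°
n=4: pose=(-1,2,S); sL=3/5, sR=30/89; mL=342/445, mR=-3/5; mL+mR=15/89 → advance +1; mR−mL=-609/445 → turn -1·90°
n=5: pose=(-1,1,W); sL=24/73, sR=24/49; mL=2052/3577, mR=-24/73; mL+mR=12/49 → advance +1; mR−mL=-3228/3577 → turn -1·90°

0 3/5 30/89 342/445 -3/5 -1 2 S
1 24/73 24/49 2052/3577 -24/73 -1 1 W
2 12/37 60/101 2322/3737 -12/37 -2 1 N
3 24/41 120/313 9972/12833 -24/41 -2 2 E
4 3/5 30/89 342/445 -3/5 -1 2 S
5 24/73 24/49 2052/3577 -24/73 -1 1 W
final -2 1 N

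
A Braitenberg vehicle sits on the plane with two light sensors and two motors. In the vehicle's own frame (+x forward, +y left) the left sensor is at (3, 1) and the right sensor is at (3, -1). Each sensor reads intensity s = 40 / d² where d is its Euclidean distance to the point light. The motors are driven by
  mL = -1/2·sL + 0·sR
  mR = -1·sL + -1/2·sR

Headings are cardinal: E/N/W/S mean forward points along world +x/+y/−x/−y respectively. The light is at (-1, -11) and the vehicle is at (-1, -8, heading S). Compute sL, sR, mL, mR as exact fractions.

left sensor world pos  = (0, -11); dL² = 1
right sensor world pos = (-2, -11); dR² = 1
sL = 40/1 = 40
sR = 40/1 = 40
mL = -1/2·sL + 0·sR = -20
mR = -1·sL + -1/2·sR = -60

40 40 -20 -60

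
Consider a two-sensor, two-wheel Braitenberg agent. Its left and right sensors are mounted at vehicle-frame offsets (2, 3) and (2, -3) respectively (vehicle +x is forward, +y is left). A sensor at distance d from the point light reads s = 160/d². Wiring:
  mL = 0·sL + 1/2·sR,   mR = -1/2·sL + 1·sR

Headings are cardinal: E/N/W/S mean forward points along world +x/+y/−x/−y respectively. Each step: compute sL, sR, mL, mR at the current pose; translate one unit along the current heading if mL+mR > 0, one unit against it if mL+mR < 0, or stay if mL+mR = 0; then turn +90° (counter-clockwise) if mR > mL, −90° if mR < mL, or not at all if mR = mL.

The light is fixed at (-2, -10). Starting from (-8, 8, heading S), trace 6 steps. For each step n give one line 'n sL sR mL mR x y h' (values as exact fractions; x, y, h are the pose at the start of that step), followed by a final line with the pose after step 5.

n=0: pose=(-8,8,S); sL=32/53, sR=160/337; mL=80/337, mR=3088/17861; mL+mR=7328/17861 → advance +1; mR−mL=-1152/17861 → turn -1·90°
n=1: pose=(-8,7,W); sL=8/13, sR=10/29; mL=5/29, mR=14/377; mL+mR=79/377 → advance +1; mR−mL=-51/377 → turn -1·90°
n=2: pose=(-9,7,N); sL=160/461, sR=160/377; mL=80/377, mR=43600/173797; mL+mR=80480/173797 → advance +1; mR−mL=6720/173797 → turn +1·90°
n=3: pose=(-9,8,W); sL=80/153, sR=80/261; mL=40/261, mR=200/4437; mL+mR=880/4437 → advance +1; mR−mL=-160/1479 → turn -1·90°
n=4: pose=(-10,8,N); sL=160/521, sR=32/85; mL=16/85, mR=9872/44285; mL+mR=18208/44285 → advance +1; mR−mL=1536/44285 → turn +1·90°
n=5: pose=(-10,9,W); sL=40/89, sR=20/73; mL=10/73, mR=320/6497; mL+mR=1210/6497 → advance +1; mR−mL=-570/6497 → turn -1·90°

0 32/53 160/337 80/337 3088/17861 -8 8 S
1 8/13 10/29 5/29 14/377 -8 7 W
2 160/461 160/377 80/377 43600/173797 -9 7 N
3 80/153 80/261 40/261 200/4437 -9 8 W
4 160/521 32/85 16/85 9872/44285 -10 8 N
5 40/89 20/73 10/73 320/6497 -10 9 W
final -11 9 N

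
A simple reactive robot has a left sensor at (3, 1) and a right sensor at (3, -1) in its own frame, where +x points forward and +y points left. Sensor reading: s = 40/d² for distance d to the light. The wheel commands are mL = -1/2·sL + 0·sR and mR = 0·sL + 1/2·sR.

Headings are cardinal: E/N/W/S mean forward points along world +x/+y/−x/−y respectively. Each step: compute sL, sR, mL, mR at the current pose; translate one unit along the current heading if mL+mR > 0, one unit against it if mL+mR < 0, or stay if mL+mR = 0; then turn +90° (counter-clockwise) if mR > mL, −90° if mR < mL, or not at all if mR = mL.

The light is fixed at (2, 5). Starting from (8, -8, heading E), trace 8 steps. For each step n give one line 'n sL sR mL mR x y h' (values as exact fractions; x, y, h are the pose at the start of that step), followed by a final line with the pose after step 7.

n=0: pose=(8,-8,E); sL=8/45, sR=40/277; mL=-4/45, mR=20/277; mL+mR=-208/12465 → advance -1; mR−mL=2008/12465 → turn +1·90°
n=1: pose=(7,-8,N); sL=10/29, sR=5/17; mL=-5/29, mR=5/34; mL+mR=-25/986 → advance -1; mR−mL=315/986 → turn +1·90°
n=2: pose=(7,-9,W); sL=40/229, sR=40/173; mL=-20/229, mR=20/173; mL+mR=1120/39617 → advance +1; mR−mL=8040/39617 → turn +1·90°
n=3: pose=(6,-9,S); sL=20/157, sR=20/149; mL=-10/157, mR=10/149; mL+mR=80/23393 → advance +1; mR−mL=3060/23393 → turn +1·90°
n=4: pose=(6,-10,E); sL=8/49, sR=8/61; mL=-4/49, mR=4/61; mL+mR=-48/2989 → advance -1; mR−mL=440/2989 → turn +1·90°
n=5: pose=(5,-10,N); sL=10/37, sR=1/4; mL=-5/37, mR=1/8; mL+mR=-3/296 → advance -1; mR−mL=77/296 → turn +1·90°
n=6: pose=(5,-11,W); sL=40/289, sR=8/45; mL=-20/289, mR=4/45; mL+mR=256/13005 → advance +1; mR−mL=2056/13005 → turn +1·90°
n=7: pose=(4,-11,S); sL=4/37, sR=20/181; mL=-2/37, mR=10/181; mL+mR=8/6697 → advance +1; mR−mL=732/6697 → turn +1·90°

0 8/45 40/277 -4/45 20/277 8 -8 E
1 10/29 5/17 -5/29 5/34 7 -8 N
2 40/229 40/173 -20/229 20/173 7 -9 W
3 20/157 20/149 -10/157 10/149 6 -9 S
4 8/49 8/61 -4/49 4/61 6 -10 E
5 10/37 1/4 -5/37 1/8 5 -10 N
6 40/289 8/45 -20/289 4/45 5 -11 W
7 4/37 20/181 -2/37 10/181 4 -11 S
final 4 -12 E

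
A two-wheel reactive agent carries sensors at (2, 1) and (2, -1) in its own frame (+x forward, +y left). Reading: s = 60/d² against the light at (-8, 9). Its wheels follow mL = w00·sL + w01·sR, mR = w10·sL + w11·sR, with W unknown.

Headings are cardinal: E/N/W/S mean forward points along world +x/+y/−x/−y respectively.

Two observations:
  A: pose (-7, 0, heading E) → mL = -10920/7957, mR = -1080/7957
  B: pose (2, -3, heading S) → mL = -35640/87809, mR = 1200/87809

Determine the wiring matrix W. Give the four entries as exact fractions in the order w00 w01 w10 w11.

obs A: pose=(-7,0,E) → sL=60/73, sR=60/109, mL=-10920/7957, mR=-1080/7957
obs B: pose=(2,-3,S) → sL=60/317, sR=60/277, mL=-35640/87809, mR=1200/87809
sensor matrix S = [[60/73, 60/109], [60/317, 60/277]]; det S = 51595200/698696213
solve [mL_A; mL_B] = S·[w00; w01] and [mR_A; mR_B] = S·[w10; w11]:
  w00 = -1, w01 = -1, w10 = -1/2, w11 = 1/2

-1 -1 -1/2 1/2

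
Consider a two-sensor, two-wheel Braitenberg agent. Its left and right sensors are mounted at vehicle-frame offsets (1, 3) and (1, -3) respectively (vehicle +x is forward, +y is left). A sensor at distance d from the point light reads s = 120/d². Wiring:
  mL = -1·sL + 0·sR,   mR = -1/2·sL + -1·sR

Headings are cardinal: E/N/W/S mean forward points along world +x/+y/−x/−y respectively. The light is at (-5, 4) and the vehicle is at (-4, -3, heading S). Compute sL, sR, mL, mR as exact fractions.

3/2 30/17 -3/2 -171/68

left sensor world pos  = (-1, -4); dL² = 80
right sensor world pos = (-7, -4); dR² = 68
sL = 120/80 = 3/2
sR = 120/68 = 30/17
mL = -1·sL + 0·sR = -3/2
mR = -1/2·sL + -1·sR = -171/68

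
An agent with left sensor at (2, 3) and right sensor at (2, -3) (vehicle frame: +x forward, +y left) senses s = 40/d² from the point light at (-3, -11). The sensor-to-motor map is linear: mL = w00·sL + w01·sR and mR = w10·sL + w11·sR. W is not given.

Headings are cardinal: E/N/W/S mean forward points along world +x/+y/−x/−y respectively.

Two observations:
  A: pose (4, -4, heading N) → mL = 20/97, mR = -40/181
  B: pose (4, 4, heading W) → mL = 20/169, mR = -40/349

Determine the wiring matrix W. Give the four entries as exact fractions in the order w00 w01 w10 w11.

obs A: pose=(4,-4,N) → sL=40/97, sR=40/181, mL=20/97, mR=-40/181
obs B: pose=(4,4,W) → sL=40/169, sR=40/349, mL=20/169, mR=-40/349
sensor matrix S = [[40/97, 40/181], [40/169, 40/349]]; det S = -5222400/1035529417
solve [mL_A; mL_B] = S·[w00; w01] and [mR_A; mR_B] = S·[w10; w11]:
  w00 = 1/2, w01 = 0, w10 = 0, w11 = -1

1/2 0 0 -1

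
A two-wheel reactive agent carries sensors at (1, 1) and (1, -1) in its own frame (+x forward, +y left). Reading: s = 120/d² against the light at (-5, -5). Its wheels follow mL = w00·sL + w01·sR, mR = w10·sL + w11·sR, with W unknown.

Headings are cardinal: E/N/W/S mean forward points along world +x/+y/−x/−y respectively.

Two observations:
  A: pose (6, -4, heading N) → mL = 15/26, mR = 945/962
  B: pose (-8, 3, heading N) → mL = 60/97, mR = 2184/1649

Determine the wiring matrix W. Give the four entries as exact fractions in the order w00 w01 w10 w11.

1/2 0 1/2 1/2

obs A: pose=(6,-4,N) → sL=15/13, sR=30/37, mL=15/26, mR=945/962
obs B: pose=(-8,3,N) → sL=120/97, sR=24/17, mL=60/97, mR=2184/1649
sensor matrix S = [[15/13, 30/37], [120/97, 24/17]]; det S = 496440/793169
solve [mL_A; mL_B] = S·[w00; w01] and [mR_A; mR_B] = S·[w10; w11]:
  w00 = 1/2, w01 = 0, w10 = 1/2, w11 = 1/2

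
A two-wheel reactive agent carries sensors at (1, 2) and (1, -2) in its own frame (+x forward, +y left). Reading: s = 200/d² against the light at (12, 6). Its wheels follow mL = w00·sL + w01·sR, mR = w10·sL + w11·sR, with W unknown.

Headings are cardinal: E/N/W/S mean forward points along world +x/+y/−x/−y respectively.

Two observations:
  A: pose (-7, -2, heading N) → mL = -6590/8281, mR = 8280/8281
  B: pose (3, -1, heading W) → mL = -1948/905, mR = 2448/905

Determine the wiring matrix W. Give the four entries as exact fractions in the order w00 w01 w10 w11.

-1/2 -1 1 1

obs A: pose=(-7,-2,N) → sL=20/49, sR=100/169, mL=-6590/8281, mR=8280/8281
obs B: pose=(3,-1,W) → sL=200/181, sR=8/5, mL=-1948/905, mR=2448/905
sensor matrix S = [[20/49, 100/169], [200/181, 8/5]]; det S = -1152/1498861
solve [mL_A; mL_B] = S·[w00; w01] and [mR_A; mR_B] = S·[w10; w11]:
  w00 = -1/2, w01 = -1, w10 = 1, w11 = 1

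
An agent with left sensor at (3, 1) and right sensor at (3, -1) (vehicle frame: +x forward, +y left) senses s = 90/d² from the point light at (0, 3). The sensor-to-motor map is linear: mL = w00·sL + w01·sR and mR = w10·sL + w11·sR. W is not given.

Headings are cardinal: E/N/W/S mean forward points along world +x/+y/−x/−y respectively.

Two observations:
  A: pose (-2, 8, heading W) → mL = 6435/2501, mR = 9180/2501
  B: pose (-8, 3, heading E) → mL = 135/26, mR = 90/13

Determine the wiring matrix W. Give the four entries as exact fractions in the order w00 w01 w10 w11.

1/2 1 1 1

obs A: pose=(-2,8,W) → sL=90/41, sR=90/61, mL=6435/2501, mR=9180/2501
obs B: pose=(-8,3,E) → sL=45/13, sR=45/13, mL=135/26, mR=90/13
sensor matrix S = [[90/41, 90/61], [45/13, 45/13]]; det S = 81000/32513
solve [mL_A; mL_B] = S·[w00; w01] and [mR_A; mR_B] = S·[w10; w11]:
  w00 = 1/2, w01 = 1, w10 = 1, w11 = 1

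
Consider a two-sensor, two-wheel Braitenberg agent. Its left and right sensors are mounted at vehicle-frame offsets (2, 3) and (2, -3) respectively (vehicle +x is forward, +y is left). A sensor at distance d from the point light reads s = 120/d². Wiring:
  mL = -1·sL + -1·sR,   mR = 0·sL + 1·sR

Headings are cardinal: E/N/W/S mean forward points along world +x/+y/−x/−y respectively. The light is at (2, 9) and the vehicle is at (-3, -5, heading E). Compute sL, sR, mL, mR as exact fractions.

left sensor world pos  = (-1, -2); dL² = 130
right sensor world pos = (-1, -8); dR² = 298
sL = 120/130 = 12/13
sR = 120/298 = 60/149
mL = -1·sL + -1·sR = -2568/1937
mR = 0·sL + 1·sR = 60/149

12/13 60/149 -2568/1937 60/149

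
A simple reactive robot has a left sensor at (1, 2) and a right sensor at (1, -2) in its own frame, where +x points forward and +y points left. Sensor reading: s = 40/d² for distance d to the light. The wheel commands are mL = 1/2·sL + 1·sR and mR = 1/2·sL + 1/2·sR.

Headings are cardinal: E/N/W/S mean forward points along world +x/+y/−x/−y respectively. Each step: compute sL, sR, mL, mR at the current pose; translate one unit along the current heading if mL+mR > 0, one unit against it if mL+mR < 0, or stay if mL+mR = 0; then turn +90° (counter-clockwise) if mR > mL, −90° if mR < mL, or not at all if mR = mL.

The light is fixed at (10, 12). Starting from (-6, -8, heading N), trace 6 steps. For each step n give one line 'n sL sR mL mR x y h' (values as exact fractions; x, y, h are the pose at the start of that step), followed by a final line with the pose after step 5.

n=0: pose=(-6,-8,N); sL=8/137, sR=40/557; mL=7708/76309, mR=4968/76309; mL+mR=12676/76309 → advance +1; mR−mL=-20/557 → turn -1·90°
n=1: pose=(-6,-7,E); sL=20/257, sR=20/333; mL=8470/85581, mR=5900/85581; mL+mR=4790/28527 → advance +1; mR−mL=-10/333 → turn -1·90°
n=2: pose=(-5,-7,S); sL=40/569, sR=40/689; mL=36540/392041, mR=25160/392041; mL+mR=61700/392041 → advance +1; mR−mL=-20/689 → turn -1·90°
n=3: pose=(-5,-8,W); sL=2/37, sR=2/29; mL=103/1073, mR=66/1073; mL+mR=169/1073 → advance +1; mR−mL=-1/29 → turn -1·90°
n=4: pose=(-6,-8,N); sL=8/137, sR=40/557; mL=7708/76309, mR=4968/76309; mL+mR=12676/76309 → advance +1; mR−mL=-20/557 → turn -1·90°
n=5: pose=(-6,-7,E); sL=20/257, sR=20/333; mL=8470/85581, mR=5900/85581; mL+mR=4790/28527 → advance +1; mR−mL=-10/333 → turn -1·90°

0 8/137 40/557 7708/76309 4968/76309 -6 -8 N
1 20/257 20/333 8470/85581 5900/85581 -6 -7 E
2 40/569 40/689 36540/392041 25160/392041 -5 -7 S
3 2/37 2/29 103/1073 66/1073 -5 -8 W
4 8/137 40/557 7708/76309 4968/76309 -6 -8 N
5 20/257 20/333 8470/85581 5900/85581 -6 -7 E
final -5 -7 S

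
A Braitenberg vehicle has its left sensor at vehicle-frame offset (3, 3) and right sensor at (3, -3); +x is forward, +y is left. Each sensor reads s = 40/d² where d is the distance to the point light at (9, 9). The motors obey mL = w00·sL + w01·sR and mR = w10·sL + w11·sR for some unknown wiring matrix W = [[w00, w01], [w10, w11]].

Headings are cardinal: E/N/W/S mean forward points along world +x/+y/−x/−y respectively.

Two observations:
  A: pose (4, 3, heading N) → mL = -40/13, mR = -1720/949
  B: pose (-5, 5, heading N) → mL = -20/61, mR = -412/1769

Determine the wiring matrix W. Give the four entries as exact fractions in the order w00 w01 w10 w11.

obs A: pose=(4,3,N) → sL=40/73, sR=40/13, mL=-40/13, mR=-1720/949
obs B: pose=(-5,5,N) → sL=4/29, sR=20/61, mL=-20/61, mR=-412/1769
sensor matrix S = [[40/73, 40/13], [4/29, 20/61]]; det S = -410880/1678781
solve [mL_A; mL_B] = S·[w00; w01] and [mR_A; mR_B] = S·[w10; w11]:
  w00 = 0, w01 = -1, w10 = -1/2, w11 = -1/2

0 -1 -1/2 -1/2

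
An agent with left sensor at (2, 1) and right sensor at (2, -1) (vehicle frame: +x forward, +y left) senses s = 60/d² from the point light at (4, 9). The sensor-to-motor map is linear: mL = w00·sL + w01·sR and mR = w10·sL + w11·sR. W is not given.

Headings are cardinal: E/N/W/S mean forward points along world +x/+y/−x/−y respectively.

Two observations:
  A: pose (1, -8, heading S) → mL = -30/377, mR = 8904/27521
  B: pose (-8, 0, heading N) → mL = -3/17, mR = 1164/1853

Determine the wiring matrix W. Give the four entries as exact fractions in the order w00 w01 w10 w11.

obs A: pose=(1,-8,S) → sL=12/73, sR=60/377, mL=-30/377, mR=8904/27521
obs B: pose=(-8,0,N) → sL=30/109, sR=6/17, mL=-3/17, mR=1164/1853
sensor matrix S = [[12/73, 60/377], [30/109, 6/17]]; det S = 724896/50996413
solve [mL_A; mL_B] = S·[w00; w01] and [mR_A; mR_B] = S·[w10; w11]:
  w00 = 0, w01 = -1/2, w10 = 1, w11 = 1

0 -1/2 1 1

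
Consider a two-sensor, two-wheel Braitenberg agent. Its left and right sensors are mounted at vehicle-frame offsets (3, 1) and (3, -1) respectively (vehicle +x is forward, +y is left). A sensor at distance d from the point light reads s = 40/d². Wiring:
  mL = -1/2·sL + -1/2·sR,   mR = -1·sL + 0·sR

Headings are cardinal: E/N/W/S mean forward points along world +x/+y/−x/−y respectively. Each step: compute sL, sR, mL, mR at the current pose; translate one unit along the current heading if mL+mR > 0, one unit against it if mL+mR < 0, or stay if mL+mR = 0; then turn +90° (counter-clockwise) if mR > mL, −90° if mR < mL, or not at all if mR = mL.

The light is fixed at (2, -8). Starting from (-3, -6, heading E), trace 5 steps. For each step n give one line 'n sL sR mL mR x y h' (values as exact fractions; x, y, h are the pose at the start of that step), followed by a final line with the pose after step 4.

0 40/13 8 -72/13 -40/13 -3 -6 E
1 20/37 4/5 -124/185 -20/37 -4 -6 N
2 40/81 8/17 -664/1377 -40/81 -4 -7 W
3 10/13 5/4 -105/104 -10/13 -3 -7 N
4 8/13 8/13 -8/13 -8/13 -3 -8 W
final -2 -8 W

n=0: pose=(-3,-6,E); sL=40/13, sR=8; mL=-72/13, mR=-40/13; mL+mR=-112/13 → advance -1; mR−mL=32/13 → turn +1·90°
n=1: pose=(-4,-6,N); sL=20/37, sR=4/5; mL=-124/185, mR=-20/37; mL+mR=-224/185 → advance -1; mR−mL=24/185 → turn +1·90°
n=2: pose=(-4,-7,W); sL=40/81, sR=8/17; mL=-664/1377, mR=-40/81; mL+mR=-448/459 → advance -1; mR−mL=-16/1377 → turn -1·90°
n=3: pose=(-3,-7,N); sL=10/13, sR=5/4; mL=-105/104, mR=-10/13; mL+mR=-185/104 → advance -1; mR−mL=25/104 → turn +1·90°
n=4: pose=(-3,-8,W); sL=8/13, sR=8/13; mL=-8/13, mR=-8/13; mL+mR=-16/13 → advance -1; mR−mL=0 → turn +0·90°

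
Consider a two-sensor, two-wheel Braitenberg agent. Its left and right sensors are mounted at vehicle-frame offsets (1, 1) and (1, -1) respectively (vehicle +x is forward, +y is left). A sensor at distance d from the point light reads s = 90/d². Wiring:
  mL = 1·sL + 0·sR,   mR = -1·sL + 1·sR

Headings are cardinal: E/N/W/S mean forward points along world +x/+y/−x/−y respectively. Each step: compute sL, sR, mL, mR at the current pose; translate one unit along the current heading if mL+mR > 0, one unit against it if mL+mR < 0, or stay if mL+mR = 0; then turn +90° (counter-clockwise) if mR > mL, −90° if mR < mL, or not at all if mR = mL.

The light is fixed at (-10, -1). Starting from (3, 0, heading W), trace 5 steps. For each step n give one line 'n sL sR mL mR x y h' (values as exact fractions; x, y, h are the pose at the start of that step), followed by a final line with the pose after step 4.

n=0: pose=(3,0,W); sL=5/8, sR=45/74; mL=5/8, mR=-5/296; mL+mR=45/74 → advance +1; mR−mL=-95/148 → turn -1·90°
n=1: pose=(2,0,N); sL=18/25, sR=90/173; mL=18/25, mR=-864/4325; mL+mR=90/173 → advance +1; mR−mL=-3978/4325 → turn -1·90°
n=2: pose=(2,1,E); sL=45/89, sR=9/17; mL=45/89, mR=36/1513; mL+mR=9/17 → advance +1; mR−mL=-729/1513 → turn -1·90°
n=3: pose=(3,1,S); sL=90/197, sR=18/29; mL=90/197, mR=936/5713; mL+mR=18/29 → advance +1; mR−mL=-1674/5713 → turn -1·90°
n=4: pose=(3,0,W); sL=5/8, sR=45/74; mL=5/8, mR=-5/296; mL+mR=45/74 → advance +1; mR−mL=-95/148 → turn -1·90°

0 5/8 45/74 5/8 -5/296 3 0 W
1 18/25 90/173 18/25 -864/4325 2 0 N
2 45/89 9/17 45/89 36/1513 2 1 E
3 90/197 18/29 90/197 936/5713 3 1 S
4 5/8 45/74 5/8 -5/296 3 0 W
final 2 0 N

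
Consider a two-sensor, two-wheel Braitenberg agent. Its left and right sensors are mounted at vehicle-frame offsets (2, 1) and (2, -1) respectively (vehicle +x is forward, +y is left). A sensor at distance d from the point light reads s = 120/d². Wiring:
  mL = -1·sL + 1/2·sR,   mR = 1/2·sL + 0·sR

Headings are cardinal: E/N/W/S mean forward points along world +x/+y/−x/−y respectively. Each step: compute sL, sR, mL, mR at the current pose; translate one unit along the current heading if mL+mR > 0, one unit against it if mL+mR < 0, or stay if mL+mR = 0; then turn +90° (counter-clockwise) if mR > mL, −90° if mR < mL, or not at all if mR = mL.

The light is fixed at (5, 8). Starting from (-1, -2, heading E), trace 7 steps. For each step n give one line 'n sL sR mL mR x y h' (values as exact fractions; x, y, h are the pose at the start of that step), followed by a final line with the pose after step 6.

0 120/97 120/137 -10620/13289 60/97 -1 -2 E
1 15/16 6/5 -27/80 15/32 -2 -2 N
2 120/181 24/29 -1308/5249 60/181 -2 -1 W
3 12/17 60/101 -702/1717 6/17 -3 -1 S
4 24/17 40/39 -596/663 12/17 -3 0 E
5 15/17 6/5 -24/85 15/34 -4 0 N
6 24/37 120/157 -1548/5809 12/37 -4 1 W
final -5 1 S

n=0: pose=(-1,-2,E); sL=120/97, sR=120/137; mL=-10620/13289, mR=60/97; mL+mR=-2400/13289 → advance -1; mR−mL=18840/13289 → turn +1·90°
n=1: pose=(-2,-2,N); sL=15/16, sR=6/5; mL=-27/80, mR=15/32; mL+mR=21/160 → advance +1; mR−mL=129/160 → turn +1·90°
n=2: pose=(-2,-1,W); sL=120/181, sR=24/29; mL=-1308/5249, mR=60/181; mL+mR=432/5249 → advance +1; mR−mL=3048/5249 → turn +1·90°
n=3: pose=(-3,-1,S); sL=12/17, sR=60/101; mL=-702/1717, mR=6/17; mL+mR=-96/1717 → advance -1; mR−mL=1308/1717 → turn +1·90°
n=4: pose=(-3,0,E); sL=24/17, sR=40/39; mL=-596/663, mR=12/17; mL+mR=-128/663 → advance -1; mR−mL=1064/663 → turn +1·90°
n=5: pose=(-4,0,N); sL=15/17, sR=6/5; mL=-24/85, mR=15/34; mL+mR=27/170 → advance +1; mR−mL=123/170 → turn +1·90°
n=6: pose=(-4,1,W); sL=24/37, sR=120/157; mL=-1548/5809, mR=12/37; mL+mR=336/5809 → advance +1; mR−mL=3432/5809 → turn +1·90°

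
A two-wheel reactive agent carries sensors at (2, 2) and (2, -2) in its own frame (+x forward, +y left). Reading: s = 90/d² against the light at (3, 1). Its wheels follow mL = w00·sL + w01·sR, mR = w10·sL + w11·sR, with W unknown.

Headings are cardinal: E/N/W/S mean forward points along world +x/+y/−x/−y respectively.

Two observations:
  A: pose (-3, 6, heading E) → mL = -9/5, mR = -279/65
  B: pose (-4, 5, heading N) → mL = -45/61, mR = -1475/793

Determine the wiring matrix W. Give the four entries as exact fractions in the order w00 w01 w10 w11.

0 -1/2 -1/2 -1

obs A: pose=(-3,6,E) → sL=18/13, sR=18/5, mL=-9/5, mR=-279/65
obs B: pose=(-4,5,N) → sL=10/13, sR=90/61, mL=-45/61, mR=-1475/793
sensor matrix S = [[18/13, 18/5], [10/13, 90/61]]; det S = -576/793
solve [mL_A; mL_B] = S·[w00; w01] and [mR_A; mR_B] = S·[w10; w11]:
  w00 = 0, w01 = -1/2, w10 = -1/2, w11 = -1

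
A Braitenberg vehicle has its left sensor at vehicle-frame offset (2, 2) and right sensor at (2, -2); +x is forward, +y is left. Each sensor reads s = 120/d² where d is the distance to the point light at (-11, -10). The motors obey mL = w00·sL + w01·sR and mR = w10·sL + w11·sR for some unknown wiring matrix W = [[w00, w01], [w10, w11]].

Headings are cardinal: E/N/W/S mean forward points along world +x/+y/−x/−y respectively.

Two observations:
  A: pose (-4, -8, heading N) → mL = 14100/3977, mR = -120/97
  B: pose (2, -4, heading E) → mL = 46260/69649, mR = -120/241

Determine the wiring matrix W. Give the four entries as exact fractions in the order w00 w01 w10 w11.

1 1/2 0 -1

obs A: pose=(-4,-8,N) → sL=120/41, sR=120/97, mL=14100/3977, mR=-120/97
obs B: pose=(2,-4,E) → sL=120/289, sR=120/241, mL=46260/69649, mR=-120/241
sensor matrix S = [[120/41, 120/97], [120/289, 120/241]]; det S = 261388800/276994073
solve [mL_A; mL_B] = S·[w00; w01] and [mR_A; mR_B] = S·[w10; w11]:
  w00 = 1, w01 = 1/2, w10 = 0, w11 = -1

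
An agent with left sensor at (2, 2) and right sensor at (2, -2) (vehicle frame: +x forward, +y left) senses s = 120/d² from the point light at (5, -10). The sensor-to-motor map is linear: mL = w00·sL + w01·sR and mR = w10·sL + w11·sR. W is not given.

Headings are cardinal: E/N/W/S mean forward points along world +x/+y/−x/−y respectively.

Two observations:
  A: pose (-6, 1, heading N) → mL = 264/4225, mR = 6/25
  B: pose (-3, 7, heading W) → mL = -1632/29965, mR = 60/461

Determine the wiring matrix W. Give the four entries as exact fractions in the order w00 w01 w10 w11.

-1/2 1/2 0 1/2

obs A: pose=(-6,1,N) → sL=60/169, sR=12/25, mL=264/4225, mR=6/25
obs B: pose=(-3,7,W) → sL=24/65, sR=120/461, mL=-1632/29965, mR=60/461
sensor matrix S = [[60/169, 12/25], [24/65, 120/461]]; det S = -825984/9738625
solve [mL_A; mL_B] = S·[w00; w01] and [mR_A; mR_B] = S·[w10; w11]:
  w00 = -1/2, w01 = 1/2, w10 = 0, w11 = 1/2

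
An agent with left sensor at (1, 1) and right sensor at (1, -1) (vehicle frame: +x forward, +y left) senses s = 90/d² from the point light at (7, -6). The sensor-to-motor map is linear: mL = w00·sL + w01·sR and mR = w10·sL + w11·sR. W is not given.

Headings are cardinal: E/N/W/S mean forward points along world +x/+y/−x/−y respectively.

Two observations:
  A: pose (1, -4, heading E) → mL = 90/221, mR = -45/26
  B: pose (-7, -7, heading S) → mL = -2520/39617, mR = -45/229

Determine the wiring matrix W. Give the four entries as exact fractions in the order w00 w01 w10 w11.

obs A: pose=(1,-4,E) → sL=45/17, sR=45/13, mL=90/221, mR=-45/26
obs B: pose=(-7,-7,S) → sL=90/173, sR=90/229, mL=-2520/39617, mR=-45/229
sensor matrix S = [[45/17, 45/13], [90/173, 90/229]]; det S = -6658200/8755357
solve [mL_A; mL_B] = S·[w00; w01] and [mR_A; mR_B] = S·[w10; w11]:
  w00 = -1/2, w01 = 1/2, w10 = 0, w11 = -1/2

-1/2 1/2 0 -1/2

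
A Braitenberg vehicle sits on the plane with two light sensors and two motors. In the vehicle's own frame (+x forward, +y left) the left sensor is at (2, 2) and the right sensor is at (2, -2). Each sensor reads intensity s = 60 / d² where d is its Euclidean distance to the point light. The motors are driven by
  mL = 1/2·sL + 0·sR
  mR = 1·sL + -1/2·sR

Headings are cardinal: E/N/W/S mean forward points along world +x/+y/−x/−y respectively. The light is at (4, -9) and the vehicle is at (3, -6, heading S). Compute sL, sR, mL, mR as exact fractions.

left sensor world pos  = (5, -8); dL² = 2
right sensor world pos = (1, -8); dR² = 10
sL = 60/2 = 30
sR = 60/10 = 6
mL = 1/2·sL + 0·sR = 15
mR = 1·sL + -1/2·sR = 27

30 6 15 27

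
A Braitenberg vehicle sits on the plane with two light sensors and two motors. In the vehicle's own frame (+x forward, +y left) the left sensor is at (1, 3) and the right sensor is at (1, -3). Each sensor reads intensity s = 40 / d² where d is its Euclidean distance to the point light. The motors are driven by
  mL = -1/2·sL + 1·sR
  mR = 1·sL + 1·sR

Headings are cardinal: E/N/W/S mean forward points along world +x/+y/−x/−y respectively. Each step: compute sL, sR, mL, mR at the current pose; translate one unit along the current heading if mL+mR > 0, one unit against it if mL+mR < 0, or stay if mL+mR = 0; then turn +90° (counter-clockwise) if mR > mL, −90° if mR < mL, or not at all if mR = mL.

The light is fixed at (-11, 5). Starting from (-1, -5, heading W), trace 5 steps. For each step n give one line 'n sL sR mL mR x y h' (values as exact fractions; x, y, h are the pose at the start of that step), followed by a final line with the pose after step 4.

0 4/25 4/13 74/325 152/325 -1 -5 W
1 8/53 40/157 1492/8321 3376/8321 -2 -5 S
2 10/41 5/37 20/1517 575/1517 -2 -6 E
3 40/149 40/269 580/40081 16720/40081 -1 -6 N
4 4/25 4/13 74/325 152/325 -1 -5 W
final -2 -5 S

n=0: pose=(-1,-5,W); sL=4/25, sR=4/13; mL=74/325, mR=152/325; mL+mR=226/325 → advance +1; mR−mL=6/25 → turn +1·90°
n=1: pose=(-2,-5,S); sL=8/53, sR=40/157; mL=1492/8321, mR=3376/8321; mL+mR=4868/8321 → advance +1; mR−mL=12/53 → turn +1·90°
n=2: pose=(-2,-6,E); sL=10/41, sR=5/37; mL=20/1517, mR=575/1517; mL+mR=595/1517 → advance +1; mR−mL=15/41 → turn +1·90°
n=3: pose=(-1,-6,N); sL=40/149, sR=40/269; mL=580/40081, mR=16720/40081; mL+mR=17300/40081 → advance +1; mR−mL=60/149 → turn +1·90°
n=4: pose=(-1,-5,W); sL=4/25, sR=4/13; mL=74/325, mR=152/325; mL+mR=226/325 → advance +1; mR−mL=6/25 → turn +1·90°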